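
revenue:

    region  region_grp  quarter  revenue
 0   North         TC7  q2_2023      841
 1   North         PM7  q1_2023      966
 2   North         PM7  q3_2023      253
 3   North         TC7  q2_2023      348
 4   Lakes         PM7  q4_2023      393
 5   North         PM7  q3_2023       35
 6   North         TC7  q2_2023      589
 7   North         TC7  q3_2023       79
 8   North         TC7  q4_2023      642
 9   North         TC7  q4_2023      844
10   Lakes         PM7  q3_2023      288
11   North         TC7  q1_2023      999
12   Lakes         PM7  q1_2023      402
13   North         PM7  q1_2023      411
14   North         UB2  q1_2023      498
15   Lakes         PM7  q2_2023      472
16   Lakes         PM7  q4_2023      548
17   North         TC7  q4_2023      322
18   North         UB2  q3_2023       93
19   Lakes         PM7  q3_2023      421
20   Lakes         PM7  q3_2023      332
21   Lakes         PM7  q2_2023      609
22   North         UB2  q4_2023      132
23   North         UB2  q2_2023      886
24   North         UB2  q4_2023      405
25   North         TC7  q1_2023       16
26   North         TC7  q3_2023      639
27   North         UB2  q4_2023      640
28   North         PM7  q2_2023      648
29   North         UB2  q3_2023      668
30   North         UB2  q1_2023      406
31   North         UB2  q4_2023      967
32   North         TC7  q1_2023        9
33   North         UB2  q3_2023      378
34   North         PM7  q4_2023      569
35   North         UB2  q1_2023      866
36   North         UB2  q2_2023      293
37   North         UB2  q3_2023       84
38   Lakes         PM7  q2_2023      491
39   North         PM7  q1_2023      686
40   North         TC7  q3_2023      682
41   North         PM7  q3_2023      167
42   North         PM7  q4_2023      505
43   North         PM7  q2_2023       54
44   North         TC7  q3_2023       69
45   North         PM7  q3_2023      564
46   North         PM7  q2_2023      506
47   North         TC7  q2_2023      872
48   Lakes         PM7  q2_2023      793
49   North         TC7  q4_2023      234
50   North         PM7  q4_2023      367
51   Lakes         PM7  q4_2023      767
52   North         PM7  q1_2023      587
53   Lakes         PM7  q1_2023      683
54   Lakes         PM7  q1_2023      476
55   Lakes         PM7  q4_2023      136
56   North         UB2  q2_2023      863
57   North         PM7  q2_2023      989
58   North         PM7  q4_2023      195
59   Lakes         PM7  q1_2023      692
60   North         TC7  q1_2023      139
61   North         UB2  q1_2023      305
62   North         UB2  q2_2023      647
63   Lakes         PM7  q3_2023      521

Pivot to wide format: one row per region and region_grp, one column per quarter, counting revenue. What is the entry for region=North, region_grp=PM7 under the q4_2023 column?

4

Rows with region=North, region_grp=PM7 and quarter=q4_2023: revenue values are 569, 505, 367, 195.
4 rows match — count = 4.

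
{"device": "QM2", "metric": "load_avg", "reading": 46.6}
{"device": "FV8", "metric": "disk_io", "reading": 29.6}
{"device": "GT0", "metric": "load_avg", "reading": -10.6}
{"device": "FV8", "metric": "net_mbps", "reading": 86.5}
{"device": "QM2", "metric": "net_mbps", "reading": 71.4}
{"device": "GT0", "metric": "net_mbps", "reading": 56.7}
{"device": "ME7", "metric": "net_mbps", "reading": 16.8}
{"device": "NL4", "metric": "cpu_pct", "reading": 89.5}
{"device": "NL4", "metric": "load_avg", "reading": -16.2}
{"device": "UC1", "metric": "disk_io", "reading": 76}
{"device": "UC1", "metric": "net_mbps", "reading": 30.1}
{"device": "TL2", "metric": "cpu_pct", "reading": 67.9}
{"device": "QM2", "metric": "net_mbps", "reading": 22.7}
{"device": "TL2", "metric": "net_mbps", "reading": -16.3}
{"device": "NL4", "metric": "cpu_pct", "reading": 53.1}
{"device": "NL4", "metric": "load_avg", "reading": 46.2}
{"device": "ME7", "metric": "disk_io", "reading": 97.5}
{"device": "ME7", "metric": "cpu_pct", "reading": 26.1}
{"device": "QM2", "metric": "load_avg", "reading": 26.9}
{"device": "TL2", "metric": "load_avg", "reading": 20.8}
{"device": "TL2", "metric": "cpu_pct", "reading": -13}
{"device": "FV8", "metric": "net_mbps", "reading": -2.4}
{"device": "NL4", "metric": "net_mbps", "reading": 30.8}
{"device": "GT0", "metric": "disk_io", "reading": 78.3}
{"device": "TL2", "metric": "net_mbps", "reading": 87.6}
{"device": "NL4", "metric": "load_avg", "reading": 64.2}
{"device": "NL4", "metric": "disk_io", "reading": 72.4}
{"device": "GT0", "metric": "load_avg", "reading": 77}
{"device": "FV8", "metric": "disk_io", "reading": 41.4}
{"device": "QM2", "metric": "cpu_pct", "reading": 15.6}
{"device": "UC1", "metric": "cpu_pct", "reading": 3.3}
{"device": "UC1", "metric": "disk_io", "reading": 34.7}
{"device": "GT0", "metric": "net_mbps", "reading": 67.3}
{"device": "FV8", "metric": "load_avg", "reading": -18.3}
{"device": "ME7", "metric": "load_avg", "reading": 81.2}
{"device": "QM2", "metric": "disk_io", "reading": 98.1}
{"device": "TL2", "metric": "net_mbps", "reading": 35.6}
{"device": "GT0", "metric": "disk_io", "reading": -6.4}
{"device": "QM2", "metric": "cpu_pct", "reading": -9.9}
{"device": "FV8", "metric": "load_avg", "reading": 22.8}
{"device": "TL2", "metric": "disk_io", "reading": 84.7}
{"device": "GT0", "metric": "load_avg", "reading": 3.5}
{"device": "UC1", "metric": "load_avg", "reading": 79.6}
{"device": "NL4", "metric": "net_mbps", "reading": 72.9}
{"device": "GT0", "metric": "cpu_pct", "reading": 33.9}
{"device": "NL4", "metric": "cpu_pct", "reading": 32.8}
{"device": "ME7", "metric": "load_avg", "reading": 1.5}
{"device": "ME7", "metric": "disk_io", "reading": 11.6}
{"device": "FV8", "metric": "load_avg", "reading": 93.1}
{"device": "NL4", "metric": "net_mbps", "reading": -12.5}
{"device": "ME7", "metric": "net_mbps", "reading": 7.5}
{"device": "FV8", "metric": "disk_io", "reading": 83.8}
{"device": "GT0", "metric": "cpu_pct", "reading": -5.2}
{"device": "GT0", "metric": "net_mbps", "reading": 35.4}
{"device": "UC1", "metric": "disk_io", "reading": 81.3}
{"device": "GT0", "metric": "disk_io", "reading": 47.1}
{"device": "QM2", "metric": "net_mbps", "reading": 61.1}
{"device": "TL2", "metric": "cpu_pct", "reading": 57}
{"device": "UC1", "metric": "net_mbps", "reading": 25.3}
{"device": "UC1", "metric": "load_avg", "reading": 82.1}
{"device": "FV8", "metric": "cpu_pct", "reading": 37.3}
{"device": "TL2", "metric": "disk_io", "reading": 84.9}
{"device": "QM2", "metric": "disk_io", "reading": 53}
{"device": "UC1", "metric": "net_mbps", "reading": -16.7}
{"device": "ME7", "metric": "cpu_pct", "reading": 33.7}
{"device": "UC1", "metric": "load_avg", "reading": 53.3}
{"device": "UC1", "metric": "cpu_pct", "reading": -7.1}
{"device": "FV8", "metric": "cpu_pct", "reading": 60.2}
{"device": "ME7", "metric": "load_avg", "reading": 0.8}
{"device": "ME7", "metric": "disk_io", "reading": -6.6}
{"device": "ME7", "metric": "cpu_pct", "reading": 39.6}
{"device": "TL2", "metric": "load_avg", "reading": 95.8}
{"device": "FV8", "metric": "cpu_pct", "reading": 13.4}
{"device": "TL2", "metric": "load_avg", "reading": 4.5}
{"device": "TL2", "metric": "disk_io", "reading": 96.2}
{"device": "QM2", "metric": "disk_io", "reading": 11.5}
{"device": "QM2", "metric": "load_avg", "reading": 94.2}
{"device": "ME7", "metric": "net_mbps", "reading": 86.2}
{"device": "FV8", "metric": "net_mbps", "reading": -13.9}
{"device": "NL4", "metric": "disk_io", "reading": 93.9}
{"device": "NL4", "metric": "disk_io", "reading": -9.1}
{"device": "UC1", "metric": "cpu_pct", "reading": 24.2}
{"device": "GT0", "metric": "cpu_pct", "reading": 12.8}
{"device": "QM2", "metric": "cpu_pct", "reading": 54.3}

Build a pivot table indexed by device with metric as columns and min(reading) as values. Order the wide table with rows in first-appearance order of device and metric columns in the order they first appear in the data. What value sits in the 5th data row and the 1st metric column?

-16.2

With rows in first-appearance order of device, row 5 is device=NL4. metric columns in first-appearance order: load_avg, disk_io, net_mbps, cpu_pct; column 1 is load_avg.
Long rows with device=NL4, metric=load_avg: min(-16.2, 46.2, 64.2) = -16.2.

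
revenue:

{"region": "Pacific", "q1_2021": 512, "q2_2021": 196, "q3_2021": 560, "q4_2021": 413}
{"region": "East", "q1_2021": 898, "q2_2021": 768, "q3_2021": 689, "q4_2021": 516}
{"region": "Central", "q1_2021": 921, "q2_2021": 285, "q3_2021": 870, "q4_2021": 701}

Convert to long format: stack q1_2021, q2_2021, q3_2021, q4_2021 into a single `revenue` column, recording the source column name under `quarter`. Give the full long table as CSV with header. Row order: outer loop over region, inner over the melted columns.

region,quarter,revenue
Pacific,q1_2021,512
Pacific,q2_2021,196
Pacific,q3_2021,560
Pacific,q4_2021,413
East,q1_2021,898
East,q2_2021,768
East,q3_2021,689
East,q4_2021,516
Central,q1_2021,921
Central,q2_2021,285
Central,q3_2021,870
Central,q4_2021,701

Each (region, column) pair becomes one row: 3 × 4 = 12 rows.
For example, (Pacific, q1_2021) → revenue=512.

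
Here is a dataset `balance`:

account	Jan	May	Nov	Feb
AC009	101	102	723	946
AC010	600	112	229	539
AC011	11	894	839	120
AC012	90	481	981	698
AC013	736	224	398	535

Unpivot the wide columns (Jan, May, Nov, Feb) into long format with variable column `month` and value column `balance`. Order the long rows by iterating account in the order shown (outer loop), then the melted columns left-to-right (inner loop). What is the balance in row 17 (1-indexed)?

736

20 rows total (5 × 4). Row 17: index ⌊(17-1)/4⌋ = 4 into account → AC013; (17-1) mod 4 = 0 into the melted columns → Jan.
So row 17 is (AC013, Jan, 736); balance = 736.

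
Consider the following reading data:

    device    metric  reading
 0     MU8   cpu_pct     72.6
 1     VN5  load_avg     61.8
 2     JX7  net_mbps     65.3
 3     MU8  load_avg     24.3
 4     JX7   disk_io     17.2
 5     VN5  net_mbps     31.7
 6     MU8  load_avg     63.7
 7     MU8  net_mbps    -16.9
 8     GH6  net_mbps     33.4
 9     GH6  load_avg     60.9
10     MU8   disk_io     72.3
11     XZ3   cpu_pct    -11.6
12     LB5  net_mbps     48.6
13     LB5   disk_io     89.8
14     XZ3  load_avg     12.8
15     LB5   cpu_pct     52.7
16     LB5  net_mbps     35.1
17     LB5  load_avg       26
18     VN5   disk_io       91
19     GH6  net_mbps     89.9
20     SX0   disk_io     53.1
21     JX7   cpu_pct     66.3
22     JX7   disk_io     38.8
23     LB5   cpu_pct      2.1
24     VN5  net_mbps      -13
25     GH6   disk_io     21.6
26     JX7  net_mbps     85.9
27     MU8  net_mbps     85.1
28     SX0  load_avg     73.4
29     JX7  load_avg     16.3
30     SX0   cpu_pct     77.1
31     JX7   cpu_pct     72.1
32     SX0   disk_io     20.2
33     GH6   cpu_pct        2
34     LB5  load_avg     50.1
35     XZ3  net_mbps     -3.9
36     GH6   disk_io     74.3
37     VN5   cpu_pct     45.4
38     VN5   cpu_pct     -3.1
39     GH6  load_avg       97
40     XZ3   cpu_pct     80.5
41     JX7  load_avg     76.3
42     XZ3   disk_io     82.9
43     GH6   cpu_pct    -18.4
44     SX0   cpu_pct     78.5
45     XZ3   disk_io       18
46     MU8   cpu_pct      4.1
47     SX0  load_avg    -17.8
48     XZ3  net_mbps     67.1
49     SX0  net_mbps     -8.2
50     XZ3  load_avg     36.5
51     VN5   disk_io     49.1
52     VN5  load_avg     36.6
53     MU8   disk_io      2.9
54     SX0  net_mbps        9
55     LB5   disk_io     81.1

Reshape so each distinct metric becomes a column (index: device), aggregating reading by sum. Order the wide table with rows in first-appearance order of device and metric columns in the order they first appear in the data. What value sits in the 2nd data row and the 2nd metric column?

98.4

With rows in first-appearance order of device, row 2 is device=VN5. metric columns in first-appearance order: cpu_pct, load_avg, net_mbps, disk_io; column 2 is load_avg.
Long rows with device=VN5, metric=load_avg: 61.8 + 36.6 = 98.4.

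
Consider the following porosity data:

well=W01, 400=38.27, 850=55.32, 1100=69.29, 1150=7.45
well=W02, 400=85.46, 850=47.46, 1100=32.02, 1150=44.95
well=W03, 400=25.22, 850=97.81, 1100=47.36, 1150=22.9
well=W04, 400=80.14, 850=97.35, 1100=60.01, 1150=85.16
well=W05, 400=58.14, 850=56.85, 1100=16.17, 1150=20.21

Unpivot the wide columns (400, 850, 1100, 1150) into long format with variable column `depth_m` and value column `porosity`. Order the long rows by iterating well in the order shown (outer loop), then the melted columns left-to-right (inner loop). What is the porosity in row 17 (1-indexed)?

58.14

20 rows total (5 × 4). Row 17: index ⌊(17-1)/4⌋ = 4 into well → W05; (17-1) mod 4 = 0 into the melted columns → 400.
So row 17 is (W05, 400, 58.14); porosity = 58.14.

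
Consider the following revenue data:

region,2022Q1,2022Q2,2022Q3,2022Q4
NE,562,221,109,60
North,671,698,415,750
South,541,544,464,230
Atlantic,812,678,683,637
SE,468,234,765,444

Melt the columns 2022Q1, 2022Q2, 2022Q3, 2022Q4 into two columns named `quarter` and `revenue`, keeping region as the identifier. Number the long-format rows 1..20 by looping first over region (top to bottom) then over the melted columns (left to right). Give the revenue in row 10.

20 rows total (5 × 4). Row 10: index ⌊(10-1)/4⌋ = 2 into region → South; (10-1) mod 4 = 1 into the melted columns → 2022Q2.
So row 10 is (South, 2022Q2, 544); revenue = 544.

544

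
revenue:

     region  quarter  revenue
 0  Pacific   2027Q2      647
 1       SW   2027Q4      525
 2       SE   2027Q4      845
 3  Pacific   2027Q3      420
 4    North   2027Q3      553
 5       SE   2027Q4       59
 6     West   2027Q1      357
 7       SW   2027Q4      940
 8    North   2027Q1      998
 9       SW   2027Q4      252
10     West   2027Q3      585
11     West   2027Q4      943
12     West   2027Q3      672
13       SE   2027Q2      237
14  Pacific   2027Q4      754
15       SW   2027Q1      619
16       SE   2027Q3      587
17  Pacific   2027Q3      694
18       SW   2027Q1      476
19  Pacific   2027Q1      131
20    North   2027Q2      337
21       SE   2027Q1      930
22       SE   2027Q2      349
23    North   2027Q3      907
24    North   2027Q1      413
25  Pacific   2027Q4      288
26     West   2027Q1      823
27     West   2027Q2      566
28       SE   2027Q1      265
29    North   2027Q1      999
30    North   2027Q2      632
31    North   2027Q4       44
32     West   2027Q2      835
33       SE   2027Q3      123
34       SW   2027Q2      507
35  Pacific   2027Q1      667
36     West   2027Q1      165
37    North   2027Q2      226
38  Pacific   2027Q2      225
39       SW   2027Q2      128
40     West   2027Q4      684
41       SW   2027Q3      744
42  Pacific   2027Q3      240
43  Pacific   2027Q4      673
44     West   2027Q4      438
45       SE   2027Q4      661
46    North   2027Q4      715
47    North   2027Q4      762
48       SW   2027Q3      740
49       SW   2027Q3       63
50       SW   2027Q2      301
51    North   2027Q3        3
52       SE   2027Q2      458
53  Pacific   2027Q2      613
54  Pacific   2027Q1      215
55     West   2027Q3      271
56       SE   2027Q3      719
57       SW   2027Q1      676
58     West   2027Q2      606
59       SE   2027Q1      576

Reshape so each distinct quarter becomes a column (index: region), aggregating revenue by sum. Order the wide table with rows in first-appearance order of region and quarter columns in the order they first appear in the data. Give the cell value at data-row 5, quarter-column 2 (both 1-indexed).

2065

With rows in first-appearance order of region, row 5 is region=West. quarter columns in first-appearance order: 2027Q2, 2027Q4, 2027Q3, 2027Q1; column 2 is 2027Q4.
Long rows with region=West, quarter=2027Q4: 943 + 684 + 438 = 2065.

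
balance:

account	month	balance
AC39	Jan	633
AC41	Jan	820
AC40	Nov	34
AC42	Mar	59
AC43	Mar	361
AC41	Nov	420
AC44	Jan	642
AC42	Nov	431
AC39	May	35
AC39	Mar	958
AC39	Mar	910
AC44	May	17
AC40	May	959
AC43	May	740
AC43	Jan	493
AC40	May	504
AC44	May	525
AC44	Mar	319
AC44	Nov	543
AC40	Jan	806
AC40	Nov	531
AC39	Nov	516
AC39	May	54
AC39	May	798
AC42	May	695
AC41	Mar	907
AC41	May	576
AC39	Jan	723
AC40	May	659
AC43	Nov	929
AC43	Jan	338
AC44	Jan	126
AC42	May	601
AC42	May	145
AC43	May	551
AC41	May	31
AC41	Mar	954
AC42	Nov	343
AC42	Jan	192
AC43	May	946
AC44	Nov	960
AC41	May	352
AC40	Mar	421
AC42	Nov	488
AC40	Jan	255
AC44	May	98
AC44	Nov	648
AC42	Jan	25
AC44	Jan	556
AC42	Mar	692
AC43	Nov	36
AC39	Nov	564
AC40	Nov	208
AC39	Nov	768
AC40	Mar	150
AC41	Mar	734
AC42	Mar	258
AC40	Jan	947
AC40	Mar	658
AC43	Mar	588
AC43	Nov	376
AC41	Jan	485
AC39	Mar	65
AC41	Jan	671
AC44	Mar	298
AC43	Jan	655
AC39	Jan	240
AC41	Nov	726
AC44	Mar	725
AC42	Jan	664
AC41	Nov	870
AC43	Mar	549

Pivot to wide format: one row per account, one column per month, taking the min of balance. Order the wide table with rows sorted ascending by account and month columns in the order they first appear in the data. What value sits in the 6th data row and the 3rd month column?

298

With rows sorted ascending by account, row 6 is account=AC44. month columns in first-appearance order: Jan, Nov, Mar, May; column 3 is Mar.
Long rows with account=AC44, month=Mar: min(319, 298, 725) = 298.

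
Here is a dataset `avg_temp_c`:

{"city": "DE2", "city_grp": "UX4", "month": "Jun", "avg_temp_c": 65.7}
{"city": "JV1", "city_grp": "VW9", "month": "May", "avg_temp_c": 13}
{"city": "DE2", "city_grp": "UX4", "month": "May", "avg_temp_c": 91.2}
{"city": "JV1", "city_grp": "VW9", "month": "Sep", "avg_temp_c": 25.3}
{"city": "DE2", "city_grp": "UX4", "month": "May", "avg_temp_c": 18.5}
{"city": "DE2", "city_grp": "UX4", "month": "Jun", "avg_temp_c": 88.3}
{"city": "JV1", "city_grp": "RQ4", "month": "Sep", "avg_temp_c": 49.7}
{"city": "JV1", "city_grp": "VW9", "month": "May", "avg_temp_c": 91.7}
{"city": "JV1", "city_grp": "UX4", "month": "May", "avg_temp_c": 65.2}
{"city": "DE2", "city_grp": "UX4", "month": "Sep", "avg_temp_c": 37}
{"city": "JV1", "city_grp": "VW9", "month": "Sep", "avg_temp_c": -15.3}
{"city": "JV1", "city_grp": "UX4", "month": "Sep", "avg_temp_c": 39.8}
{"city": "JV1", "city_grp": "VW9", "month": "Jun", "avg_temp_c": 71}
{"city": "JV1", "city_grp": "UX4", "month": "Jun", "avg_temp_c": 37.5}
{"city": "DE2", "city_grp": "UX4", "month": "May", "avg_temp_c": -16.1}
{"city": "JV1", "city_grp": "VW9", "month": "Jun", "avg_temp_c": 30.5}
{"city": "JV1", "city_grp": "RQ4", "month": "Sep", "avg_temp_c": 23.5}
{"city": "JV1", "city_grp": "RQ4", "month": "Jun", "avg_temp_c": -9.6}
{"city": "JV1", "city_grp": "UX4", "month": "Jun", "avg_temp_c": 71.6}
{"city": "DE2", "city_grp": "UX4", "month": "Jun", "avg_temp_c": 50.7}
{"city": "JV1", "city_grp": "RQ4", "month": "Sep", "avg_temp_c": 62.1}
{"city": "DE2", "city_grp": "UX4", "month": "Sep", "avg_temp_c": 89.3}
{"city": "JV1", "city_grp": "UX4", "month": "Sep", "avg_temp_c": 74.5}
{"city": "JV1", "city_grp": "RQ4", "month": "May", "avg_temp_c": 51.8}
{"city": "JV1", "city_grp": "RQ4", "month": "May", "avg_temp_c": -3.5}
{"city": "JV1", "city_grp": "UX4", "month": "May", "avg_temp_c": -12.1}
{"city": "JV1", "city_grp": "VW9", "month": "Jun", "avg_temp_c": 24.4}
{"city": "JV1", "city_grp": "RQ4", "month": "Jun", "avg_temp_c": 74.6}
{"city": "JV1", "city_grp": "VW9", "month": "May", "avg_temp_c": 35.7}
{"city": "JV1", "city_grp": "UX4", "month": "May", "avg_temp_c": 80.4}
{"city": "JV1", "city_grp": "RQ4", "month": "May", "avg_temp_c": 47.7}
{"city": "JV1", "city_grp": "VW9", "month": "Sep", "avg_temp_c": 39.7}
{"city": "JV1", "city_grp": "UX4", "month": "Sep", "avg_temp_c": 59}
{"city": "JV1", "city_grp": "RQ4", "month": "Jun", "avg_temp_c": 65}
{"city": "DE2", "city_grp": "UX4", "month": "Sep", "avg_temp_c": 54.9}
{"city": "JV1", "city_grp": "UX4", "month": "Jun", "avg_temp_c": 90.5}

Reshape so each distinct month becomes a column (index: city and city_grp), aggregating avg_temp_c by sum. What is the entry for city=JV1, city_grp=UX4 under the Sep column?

173.3

Rows with city=JV1, city_grp=UX4 and month=Sep: avg_temp_c values are 39.8, 74.5, 59.
39.8 + 74.5 + 59 = 173.3.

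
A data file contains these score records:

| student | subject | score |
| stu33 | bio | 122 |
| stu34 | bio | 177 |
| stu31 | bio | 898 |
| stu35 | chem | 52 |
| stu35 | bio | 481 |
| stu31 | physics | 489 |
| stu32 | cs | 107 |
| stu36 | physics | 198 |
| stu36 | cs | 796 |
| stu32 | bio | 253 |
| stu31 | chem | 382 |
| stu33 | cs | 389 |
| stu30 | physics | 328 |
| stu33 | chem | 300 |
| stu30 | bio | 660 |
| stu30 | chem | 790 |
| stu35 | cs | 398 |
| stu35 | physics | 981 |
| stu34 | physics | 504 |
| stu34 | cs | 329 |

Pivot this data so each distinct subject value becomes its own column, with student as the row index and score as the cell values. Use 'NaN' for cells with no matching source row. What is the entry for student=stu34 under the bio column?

The long row with student=stu34, subject=bio has score=177.

177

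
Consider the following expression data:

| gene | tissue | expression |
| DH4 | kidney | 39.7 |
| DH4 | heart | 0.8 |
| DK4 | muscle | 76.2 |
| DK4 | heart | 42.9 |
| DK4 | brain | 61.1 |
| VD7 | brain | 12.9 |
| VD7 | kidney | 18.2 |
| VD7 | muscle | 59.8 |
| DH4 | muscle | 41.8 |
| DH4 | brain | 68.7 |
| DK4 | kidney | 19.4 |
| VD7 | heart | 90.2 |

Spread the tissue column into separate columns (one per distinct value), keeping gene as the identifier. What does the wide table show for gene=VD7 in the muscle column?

59.8

Wide layout: rows indexed by gene, columns are the 4 distinct tissue values (kidney, heart, muscle, brain).
Cell (gene=VD7, tissue=muscle) draws from the long row where gene=VD7 and tissue=muscle, which has expression=59.8.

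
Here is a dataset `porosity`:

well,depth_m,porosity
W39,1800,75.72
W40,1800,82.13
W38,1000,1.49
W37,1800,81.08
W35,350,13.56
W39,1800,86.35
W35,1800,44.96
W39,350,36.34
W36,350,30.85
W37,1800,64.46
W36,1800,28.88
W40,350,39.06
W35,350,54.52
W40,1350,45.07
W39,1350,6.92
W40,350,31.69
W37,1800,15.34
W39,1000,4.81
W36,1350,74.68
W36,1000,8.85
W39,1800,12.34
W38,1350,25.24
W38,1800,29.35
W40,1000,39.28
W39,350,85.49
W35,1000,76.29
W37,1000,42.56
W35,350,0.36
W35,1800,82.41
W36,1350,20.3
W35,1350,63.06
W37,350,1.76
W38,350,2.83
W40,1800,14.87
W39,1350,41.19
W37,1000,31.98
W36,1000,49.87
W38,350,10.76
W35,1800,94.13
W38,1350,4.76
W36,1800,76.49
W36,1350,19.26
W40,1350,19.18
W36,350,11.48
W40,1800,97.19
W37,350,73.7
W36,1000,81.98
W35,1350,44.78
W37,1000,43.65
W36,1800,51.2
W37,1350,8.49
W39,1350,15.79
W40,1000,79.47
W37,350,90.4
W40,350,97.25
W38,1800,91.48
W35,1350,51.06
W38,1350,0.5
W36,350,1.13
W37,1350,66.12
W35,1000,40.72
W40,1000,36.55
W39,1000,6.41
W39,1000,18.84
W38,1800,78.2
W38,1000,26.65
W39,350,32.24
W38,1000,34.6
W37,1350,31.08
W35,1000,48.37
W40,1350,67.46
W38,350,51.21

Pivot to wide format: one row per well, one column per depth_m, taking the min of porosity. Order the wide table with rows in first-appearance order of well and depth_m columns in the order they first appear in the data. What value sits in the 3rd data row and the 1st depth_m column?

With rows in first-appearance order of well, row 3 is well=W38. depth_m columns in first-appearance order: 1800, 1000, 350, 1350; column 1 is 1800.
Long rows with well=W38, depth_m=1800: min(29.35, 91.48, 78.2) = 29.35.

29.35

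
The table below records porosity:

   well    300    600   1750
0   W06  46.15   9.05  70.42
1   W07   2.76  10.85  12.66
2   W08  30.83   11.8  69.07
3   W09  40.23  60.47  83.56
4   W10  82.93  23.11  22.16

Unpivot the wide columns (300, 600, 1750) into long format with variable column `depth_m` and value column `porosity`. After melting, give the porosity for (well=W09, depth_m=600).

60.47

Unpivoting turns each (well, wide-column) pair into one long row.
The wide cell at row W09, column 600 holds 60.47, so the long row (W09, 600) has porosity=60.47.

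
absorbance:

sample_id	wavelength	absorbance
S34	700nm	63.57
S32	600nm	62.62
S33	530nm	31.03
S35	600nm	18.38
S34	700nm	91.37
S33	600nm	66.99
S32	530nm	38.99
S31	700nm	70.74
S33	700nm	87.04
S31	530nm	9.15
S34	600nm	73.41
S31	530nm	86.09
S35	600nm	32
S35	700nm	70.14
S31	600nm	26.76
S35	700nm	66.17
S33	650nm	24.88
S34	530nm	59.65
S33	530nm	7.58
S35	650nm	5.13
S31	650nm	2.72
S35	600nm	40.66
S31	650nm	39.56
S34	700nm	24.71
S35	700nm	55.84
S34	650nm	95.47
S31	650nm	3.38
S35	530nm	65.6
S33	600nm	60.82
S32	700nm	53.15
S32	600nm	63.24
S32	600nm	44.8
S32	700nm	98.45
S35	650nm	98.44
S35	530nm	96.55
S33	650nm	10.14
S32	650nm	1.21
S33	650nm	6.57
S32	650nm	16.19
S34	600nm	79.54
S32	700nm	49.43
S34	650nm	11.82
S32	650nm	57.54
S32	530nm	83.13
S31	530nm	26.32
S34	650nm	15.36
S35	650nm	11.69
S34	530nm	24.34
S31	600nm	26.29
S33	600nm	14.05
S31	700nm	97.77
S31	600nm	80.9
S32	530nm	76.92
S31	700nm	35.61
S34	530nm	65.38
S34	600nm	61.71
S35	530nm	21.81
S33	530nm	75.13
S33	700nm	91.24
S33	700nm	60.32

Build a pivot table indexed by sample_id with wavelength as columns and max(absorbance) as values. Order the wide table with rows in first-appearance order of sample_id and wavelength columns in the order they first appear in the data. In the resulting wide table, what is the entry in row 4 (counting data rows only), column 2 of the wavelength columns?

40.66

With rows in first-appearance order of sample_id, row 4 is sample_id=S35. wavelength columns in first-appearance order: 700nm, 600nm, 530nm, 650nm; column 2 is 600nm.
Long rows with sample_id=S35, wavelength=600nm: max(18.38, 32, 40.66) = 40.66.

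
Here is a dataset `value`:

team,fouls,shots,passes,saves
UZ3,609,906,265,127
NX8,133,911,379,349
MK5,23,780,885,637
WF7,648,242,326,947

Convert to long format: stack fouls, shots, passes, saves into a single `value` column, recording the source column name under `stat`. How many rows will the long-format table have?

16

4 team values × 4 melted columns = 16 rows.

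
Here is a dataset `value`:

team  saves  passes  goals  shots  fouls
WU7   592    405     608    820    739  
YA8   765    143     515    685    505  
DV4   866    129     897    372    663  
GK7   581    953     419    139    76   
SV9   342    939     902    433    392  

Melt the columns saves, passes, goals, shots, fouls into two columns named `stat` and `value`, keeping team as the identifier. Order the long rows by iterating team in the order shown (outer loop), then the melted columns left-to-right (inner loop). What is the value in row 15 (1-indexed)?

25 rows total (5 × 5). Row 15: index ⌊(15-1)/5⌋ = 2 into team → DV4; (15-1) mod 5 = 4 into the melted columns → fouls.
So row 15 is (DV4, fouls, 663); value = 663.

663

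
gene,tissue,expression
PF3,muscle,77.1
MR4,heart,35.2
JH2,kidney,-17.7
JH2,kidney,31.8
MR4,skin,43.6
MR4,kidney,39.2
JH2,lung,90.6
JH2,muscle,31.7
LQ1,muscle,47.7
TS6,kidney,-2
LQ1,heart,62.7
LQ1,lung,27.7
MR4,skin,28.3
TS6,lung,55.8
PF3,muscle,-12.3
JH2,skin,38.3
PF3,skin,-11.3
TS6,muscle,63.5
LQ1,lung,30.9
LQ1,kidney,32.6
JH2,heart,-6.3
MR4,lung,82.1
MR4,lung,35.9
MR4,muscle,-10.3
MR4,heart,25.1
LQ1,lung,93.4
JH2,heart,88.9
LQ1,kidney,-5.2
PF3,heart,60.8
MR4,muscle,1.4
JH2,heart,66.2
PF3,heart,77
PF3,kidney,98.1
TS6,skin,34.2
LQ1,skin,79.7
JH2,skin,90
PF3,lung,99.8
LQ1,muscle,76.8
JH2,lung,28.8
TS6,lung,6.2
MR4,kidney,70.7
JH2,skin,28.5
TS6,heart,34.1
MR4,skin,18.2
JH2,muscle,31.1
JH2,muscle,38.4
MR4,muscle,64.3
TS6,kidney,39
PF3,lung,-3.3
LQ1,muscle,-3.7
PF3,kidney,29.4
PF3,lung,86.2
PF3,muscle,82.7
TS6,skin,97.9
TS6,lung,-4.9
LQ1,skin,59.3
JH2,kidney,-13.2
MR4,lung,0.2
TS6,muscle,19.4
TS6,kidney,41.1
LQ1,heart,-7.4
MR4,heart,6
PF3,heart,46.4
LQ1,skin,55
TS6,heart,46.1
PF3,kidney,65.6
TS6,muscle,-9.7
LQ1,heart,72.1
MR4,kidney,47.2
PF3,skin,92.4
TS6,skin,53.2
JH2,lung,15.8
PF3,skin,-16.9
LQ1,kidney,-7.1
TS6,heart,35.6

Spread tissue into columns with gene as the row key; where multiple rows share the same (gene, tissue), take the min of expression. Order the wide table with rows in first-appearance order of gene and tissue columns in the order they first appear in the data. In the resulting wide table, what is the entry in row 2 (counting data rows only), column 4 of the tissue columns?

With rows in first-appearance order of gene, row 2 is gene=MR4. tissue columns in first-appearance order: muscle, heart, kidney, skin, lung; column 4 is skin.
Long rows with gene=MR4, tissue=skin: min(43.6, 28.3, 18.2) = 18.2.

18.2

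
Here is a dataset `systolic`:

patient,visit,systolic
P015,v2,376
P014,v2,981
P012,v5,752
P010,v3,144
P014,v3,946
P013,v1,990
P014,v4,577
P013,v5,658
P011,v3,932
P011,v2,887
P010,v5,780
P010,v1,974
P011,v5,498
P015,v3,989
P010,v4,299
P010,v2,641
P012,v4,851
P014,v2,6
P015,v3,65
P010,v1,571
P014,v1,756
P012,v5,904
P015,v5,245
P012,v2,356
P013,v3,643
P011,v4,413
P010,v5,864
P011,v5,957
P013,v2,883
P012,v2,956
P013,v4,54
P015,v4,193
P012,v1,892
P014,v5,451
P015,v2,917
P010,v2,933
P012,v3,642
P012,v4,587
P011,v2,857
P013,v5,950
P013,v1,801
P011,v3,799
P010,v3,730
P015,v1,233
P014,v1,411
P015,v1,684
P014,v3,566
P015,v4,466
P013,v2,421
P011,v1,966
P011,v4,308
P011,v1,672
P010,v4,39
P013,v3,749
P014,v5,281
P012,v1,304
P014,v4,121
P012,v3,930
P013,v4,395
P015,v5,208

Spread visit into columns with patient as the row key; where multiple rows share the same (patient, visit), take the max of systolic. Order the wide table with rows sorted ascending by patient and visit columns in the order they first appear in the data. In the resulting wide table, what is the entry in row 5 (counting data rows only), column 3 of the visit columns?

With rows sorted ascending by patient, row 5 is patient=P014. visit columns in first-appearance order: v2, v5, v3, v1, v4; column 3 is v3.
Long rows with patient=P014, visit=v3: max(946, 566) = 946.

946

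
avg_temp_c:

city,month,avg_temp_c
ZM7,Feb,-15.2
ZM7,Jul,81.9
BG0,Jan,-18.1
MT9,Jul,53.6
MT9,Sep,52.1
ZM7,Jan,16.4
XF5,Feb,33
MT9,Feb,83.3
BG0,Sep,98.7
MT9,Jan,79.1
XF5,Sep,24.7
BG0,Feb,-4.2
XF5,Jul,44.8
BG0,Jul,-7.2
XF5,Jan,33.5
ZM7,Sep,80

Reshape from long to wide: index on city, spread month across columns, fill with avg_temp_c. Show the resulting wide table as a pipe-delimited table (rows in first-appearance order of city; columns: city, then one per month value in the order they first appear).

| city | Feb | Jul | Jan | Sep |
| ZM7 | -15.2 | 81.9 | 16.4 | 80 |
| BG0 | -4.2 | -7.2 | -18.1 | 98.7 |
| MT9 | 83.3 | 53.6 | 79.1 | 52.1 |
| XF5 | 33 | 44.8 | 33.5 | 24.7 |

Columns: city plus the 4 distinct month values (Feb, Jul, Jan, Sep).
For example, row ZM7 column Feb takes avg_temp_c=-15.2 from the long row (ZM7, Feb).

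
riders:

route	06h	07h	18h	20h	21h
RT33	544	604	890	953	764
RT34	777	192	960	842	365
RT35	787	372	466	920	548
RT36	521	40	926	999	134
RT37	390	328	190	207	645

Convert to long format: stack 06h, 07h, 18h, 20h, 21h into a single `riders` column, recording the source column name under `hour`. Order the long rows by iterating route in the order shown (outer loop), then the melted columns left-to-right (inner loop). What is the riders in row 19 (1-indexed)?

999

25 rows total (5 × 5). Row 19: index ⌊(19-1)/5⌋ = 3 into route → RT36; (19-1) mod 5 = 3 into the melted columns → 20h.
So row 19 is (RT36, 20h, 999); riders = 999.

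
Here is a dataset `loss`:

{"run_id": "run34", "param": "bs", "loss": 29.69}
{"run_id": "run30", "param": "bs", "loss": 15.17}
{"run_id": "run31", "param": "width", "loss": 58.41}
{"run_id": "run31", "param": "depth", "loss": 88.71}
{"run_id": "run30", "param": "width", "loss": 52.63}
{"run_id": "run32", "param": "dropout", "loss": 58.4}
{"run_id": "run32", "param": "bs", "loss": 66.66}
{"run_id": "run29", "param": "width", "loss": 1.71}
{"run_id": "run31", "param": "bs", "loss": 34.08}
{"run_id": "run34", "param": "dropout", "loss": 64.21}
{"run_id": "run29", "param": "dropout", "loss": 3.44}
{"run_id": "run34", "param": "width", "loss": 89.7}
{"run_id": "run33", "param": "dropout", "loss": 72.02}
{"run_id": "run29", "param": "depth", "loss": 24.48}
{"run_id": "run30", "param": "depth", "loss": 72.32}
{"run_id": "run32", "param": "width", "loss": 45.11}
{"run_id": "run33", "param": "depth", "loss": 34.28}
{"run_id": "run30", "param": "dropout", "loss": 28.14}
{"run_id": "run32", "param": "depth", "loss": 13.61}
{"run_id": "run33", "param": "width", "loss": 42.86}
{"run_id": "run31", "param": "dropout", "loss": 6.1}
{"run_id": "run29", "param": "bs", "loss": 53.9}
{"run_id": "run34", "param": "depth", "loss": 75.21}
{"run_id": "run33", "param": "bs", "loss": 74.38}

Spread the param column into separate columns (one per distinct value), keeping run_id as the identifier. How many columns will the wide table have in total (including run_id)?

1 column for run_id plus 4 distinct param values → 5 columns.

5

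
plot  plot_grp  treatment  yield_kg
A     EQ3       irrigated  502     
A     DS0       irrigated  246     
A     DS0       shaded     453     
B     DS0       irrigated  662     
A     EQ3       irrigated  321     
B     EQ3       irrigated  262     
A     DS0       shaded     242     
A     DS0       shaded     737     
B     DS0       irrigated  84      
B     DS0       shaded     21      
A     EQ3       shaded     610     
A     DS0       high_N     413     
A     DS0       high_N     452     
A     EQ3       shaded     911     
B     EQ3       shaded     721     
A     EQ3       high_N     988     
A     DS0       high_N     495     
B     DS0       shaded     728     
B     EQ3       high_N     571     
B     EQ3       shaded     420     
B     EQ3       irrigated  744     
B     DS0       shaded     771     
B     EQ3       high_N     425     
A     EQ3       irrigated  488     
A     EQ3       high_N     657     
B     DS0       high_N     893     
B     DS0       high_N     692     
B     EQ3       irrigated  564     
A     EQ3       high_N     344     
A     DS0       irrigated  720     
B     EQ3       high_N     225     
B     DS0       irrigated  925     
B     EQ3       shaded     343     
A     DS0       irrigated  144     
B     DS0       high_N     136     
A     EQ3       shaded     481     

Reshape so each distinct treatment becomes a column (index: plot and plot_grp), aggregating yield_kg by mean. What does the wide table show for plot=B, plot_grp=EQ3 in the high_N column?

Rows with plot=B, plot_grp=EQ3 and treatment=high_N: yield_kg values are 571, 425, 225.
(571 + 425 + 225) / 3 = 407.

407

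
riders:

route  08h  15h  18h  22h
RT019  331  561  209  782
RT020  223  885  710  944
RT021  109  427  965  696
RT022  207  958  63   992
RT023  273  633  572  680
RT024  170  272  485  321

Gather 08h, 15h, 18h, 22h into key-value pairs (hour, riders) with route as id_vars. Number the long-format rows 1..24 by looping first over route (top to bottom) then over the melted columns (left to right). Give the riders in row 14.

958

24 rows total (6 × 4). Row 14: index ⌊(14-1)/4⌋ = 3 into route → RT022; (14-1) mod 4 = 1 into the melted columns → 15h.
So row 14 is (RT022, 15h, 958); riders = 958.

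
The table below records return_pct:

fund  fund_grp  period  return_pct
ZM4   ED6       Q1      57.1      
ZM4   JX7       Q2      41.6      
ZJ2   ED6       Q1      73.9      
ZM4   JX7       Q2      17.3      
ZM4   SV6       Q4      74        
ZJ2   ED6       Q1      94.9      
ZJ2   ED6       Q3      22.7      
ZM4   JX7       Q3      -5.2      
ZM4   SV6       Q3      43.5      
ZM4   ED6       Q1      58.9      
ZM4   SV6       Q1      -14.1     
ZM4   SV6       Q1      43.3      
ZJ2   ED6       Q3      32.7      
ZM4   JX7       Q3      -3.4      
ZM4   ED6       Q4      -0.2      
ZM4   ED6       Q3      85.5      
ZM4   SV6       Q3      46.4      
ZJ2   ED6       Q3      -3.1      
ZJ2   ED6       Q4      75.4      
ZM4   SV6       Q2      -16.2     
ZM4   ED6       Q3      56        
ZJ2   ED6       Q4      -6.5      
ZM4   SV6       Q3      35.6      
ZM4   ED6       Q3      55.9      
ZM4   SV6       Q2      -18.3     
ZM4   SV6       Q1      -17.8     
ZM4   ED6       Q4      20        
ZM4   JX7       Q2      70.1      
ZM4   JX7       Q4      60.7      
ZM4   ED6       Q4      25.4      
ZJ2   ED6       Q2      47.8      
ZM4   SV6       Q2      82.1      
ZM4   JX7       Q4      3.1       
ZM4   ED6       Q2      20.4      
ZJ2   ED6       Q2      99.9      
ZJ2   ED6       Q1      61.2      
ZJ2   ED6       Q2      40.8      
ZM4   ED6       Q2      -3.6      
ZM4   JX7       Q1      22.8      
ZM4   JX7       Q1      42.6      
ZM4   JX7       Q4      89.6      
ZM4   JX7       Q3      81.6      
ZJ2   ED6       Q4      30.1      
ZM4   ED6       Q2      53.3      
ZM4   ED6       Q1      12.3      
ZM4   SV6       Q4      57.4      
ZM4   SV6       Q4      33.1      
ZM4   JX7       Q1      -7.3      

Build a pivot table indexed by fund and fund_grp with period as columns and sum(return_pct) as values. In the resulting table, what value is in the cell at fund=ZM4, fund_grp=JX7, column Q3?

73

Rows with fund=ZM4, fund_grp=JX7 and period=Q3: return_pct values are -5.2, -3.4, 81.6.
-5.2 + -3.4 + 81.6 = 73.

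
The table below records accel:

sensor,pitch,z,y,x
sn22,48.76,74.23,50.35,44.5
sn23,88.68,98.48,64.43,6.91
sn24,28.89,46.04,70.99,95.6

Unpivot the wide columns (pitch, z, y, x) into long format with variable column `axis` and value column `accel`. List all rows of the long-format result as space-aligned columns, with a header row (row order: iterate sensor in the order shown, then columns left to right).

Each (sensor, column) pair becomes one row: 3 × 4 = 12 rows.
For example, (sn22, pitch) → accel=48.76.

sensor  axis   accel
sn22    pitch  48.76
sn22    z      74.23
sn22    y      50.35
sn22    x      44.5 
sn23    pitch  88.68
sn23    z      98.48
sn23    y      64.43
sn23    x      6.91 
sn24    pitch  28.89
sn24    z      46.04
sn24    y      70.99
sn24    x      95.6 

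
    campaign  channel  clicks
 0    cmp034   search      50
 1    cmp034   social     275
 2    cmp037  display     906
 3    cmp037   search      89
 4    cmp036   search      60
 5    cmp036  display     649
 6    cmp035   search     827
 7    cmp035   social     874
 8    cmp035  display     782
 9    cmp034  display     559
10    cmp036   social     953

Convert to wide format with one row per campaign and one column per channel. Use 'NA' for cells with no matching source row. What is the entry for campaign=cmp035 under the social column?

874

The long row with campaign=cmp035, channel=social has clicks=874.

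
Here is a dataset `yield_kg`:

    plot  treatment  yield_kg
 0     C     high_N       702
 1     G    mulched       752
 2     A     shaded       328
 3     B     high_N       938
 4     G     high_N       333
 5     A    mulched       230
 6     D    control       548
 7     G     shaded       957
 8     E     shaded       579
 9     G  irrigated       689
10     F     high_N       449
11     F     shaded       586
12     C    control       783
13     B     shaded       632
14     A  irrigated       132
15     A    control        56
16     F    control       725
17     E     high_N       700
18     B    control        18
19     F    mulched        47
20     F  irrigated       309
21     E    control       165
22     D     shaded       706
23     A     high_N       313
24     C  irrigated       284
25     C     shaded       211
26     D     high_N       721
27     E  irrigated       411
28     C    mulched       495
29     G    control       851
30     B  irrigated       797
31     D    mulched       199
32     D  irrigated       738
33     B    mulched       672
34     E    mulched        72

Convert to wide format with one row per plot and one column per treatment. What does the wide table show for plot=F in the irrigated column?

Wide layout: rows indexed by plot, columns are the 5 distinct treatment values (high_N, mulched, shaded, control, irrigated).
Cell (plot=F, treatment=irrigated) draws from the long row where plot=F and treatment=irrigated, which has yield_kg=309.

309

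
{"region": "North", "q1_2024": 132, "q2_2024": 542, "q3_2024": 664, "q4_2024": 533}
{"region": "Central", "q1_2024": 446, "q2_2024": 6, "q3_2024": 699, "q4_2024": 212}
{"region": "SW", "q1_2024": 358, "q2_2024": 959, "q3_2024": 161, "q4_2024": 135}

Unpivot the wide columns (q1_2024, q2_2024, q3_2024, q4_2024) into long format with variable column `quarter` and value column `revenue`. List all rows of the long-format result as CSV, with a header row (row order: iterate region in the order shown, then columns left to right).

region,quarter,revenue
North,q1_2024,132
North,q2_2024,542
North,q3_2024,664
North,q4_2024,533
Central,q1_2024,446
Central,q2_2024,6
Central,q3_2024,699
Central,q4_2024,212
SW,q1_2024,358
SW,q2_2024,959
SW,q3_2024,161
SW,q4_2024,135

Each (region, column) pair becomes one row: 3 × 4 = 12 rows.
For example, (North, q1_2024) → revenue=132.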